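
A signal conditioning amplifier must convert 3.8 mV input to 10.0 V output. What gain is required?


Gain = Vout / Vin (converting to same units).
G = 10.0 V / 3.8 mV
G = 10000.0 mV / 3.8 mV
G = 2631.58

2631.58


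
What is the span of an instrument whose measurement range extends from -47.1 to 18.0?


Span = upper range - lower range.
Span = 18.0 - (-47.1)
Span = 65.1

65.1


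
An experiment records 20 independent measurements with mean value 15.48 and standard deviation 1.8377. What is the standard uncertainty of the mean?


The standard uncertainty for Type A evaluation is u = s / sqrt(n).
u = 1.8377 / sqrt(20)
u = 1.8377 / 4.4721
u = 0.4109

0.4109


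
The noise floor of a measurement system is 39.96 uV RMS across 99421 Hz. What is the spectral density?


Noise spectral density = Vrms / sqrt(BW).
NSD = 39.96 / sqrt(99421)
NSD = 39.96 / 315.311
NSD = 0.1267 uV/sqrt(Hz)

0.1267 uV/sqrt(Hz)


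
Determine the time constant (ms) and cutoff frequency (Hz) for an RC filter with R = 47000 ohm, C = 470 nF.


Time constant: tau = R * C.
tau = 47000 * 4.70e-07 = 0.02209 s
tau = 22.09 ms
Cutoff frequency: fc = 1 / (2*pi*R*C).
fc = 1 / (2*pi*0.02209) = 7.2 Hz

tau = 22.09 ms, fc = 7.2 Hz


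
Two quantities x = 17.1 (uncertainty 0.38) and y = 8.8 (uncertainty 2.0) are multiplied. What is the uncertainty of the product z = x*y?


For a product z = x*y, the relative uncertainty is:
uz/z = sqrt((ux/x)^2 + (uy/y)^2)
Relative uncertainties: ux/x = 0.38/17.1 = 0.022222
uy/y = 2.0/8.8 = 0.227273
z = 17.1 * 8.8 = 150.5
uz = 150.5 * sqrt(0.022222^2 + 0.227273^2) = 34.363

34.363


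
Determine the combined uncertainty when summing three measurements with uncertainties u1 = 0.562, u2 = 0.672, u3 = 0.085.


For a sum of independent quantities, uc = sqrt(u1^2 + u2^2 + u3^2).
uc = sqrt(0.562^2 + 0.672^2 + 0.085^2)
uc = sqrt(0.315844 + 0.451584 + 0.007225)
uc = 0.8801

0.8801


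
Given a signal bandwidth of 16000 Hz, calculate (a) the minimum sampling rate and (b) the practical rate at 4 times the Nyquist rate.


By Nyquist theorem, fs_min = 2 * fmax.
fs_min = 2 * 16000 = 32000 Hz
Practical rate = 4 * fs_min = 4 * 32000 = 128000 Hz

fs_min = 32000 Hz, fs_practical = 128000 Hz


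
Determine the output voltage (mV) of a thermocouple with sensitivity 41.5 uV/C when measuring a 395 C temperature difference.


The thermocouple output V = sensitivity * dT.
V = 41.5 uV/C * 395 C
V = 16392.5 uV
V = 16.392 mV

16.392 mV


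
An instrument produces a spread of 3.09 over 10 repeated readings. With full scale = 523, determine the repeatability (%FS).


Repeatability = (spread / full scale) * 100%.
R = (3.09 / 523) * 100
R = 0.591 %FS

0.591 %FS


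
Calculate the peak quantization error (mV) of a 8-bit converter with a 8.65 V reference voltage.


The maximum quantization error is +/- LSB/2.
LSB = Vref / 2^n = 8.65 / 256 = 0.03378906 V
Max error = LSB / 2 = 0.03378906 / 2 = 0.01689453 V
Max error = 16.8945 mV

16.8945 mV


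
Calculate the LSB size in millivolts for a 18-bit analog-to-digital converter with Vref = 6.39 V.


The resolution (LSB) of an ADC is Vref / 2^n.
LSB = 6.39 / 2^18
LSB = 6.39 / 262144
LSB = 2.438e-05 V = 0.02437592 mV

0.02437592 mV


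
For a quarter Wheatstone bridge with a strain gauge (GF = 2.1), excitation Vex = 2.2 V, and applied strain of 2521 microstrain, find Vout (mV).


Quarter bridge output: Vout = (GF * epsilon * Vex) / 4.
Vout = (2.1 * 2521e-6 * 2.2) / 4
Vout = 0.01164702 / 4 V
Vout = 0.00291176 V = 2.9118 mV

2.9118 mV


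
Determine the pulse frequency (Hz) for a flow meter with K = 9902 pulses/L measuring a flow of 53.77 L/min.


Frequency = K * Q / 60 (converting L/min to L/s).
f = 9902 * 53.77 / 60
f = 532430.54 / 60
f = 8873.84 Hz

8873.84 Hz


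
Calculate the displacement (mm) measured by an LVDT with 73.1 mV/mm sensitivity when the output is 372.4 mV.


Displacement = Vout / sensitivity.
d = 372.4 / 73.1
d = 5.094 mm

5.094 mm


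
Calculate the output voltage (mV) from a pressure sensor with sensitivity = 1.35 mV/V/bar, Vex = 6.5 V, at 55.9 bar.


Output = sensitivity * Vex * P.
Vout = 1.35 * 6.5 * 55.9
Vout = 8.775 * 55.9
Vout = 490.52 mV

490.52 mV


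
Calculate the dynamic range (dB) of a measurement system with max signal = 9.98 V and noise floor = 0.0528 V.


Dynamic range = 20 * log10(Vmax / Vnoise).
DR = 20 * log10(9.98 / 0.0528)
DR = 20 * log10(189.02)
DR = 45.53 dB

45.53 dB


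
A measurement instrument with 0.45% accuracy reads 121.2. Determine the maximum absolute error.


Absolute error = (accuracy% / 100) * reading.
Error = (0.45 / 100) * 121.2
Error = 0.0045 * 121.2
Error = 0.5454

0.5454


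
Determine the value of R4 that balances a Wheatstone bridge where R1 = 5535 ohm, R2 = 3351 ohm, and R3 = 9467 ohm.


At balance: R1*R4 = R2*R3, so R4 = R2*R3/R1.
R4 = 3351 * 9467 / 5535
R4 = 31723917 / 5535
R4 = 5731.51 ohm

5731.51 ohm


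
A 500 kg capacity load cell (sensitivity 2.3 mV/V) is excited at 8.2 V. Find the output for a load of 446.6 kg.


Vout = rated_output * Vex * (load / capacity).
Vout = 2.3 * 8.2 * (446.6 / 500)
Vout = 2.3 * 8.2 * 0.8932
Vout = 16.846 mV

16.846 mV


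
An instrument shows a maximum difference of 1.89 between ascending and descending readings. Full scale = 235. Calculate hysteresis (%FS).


Hysteresis = (max difference / full scale) * 100%.
H = (1.89 / 235) * 100
H = 0.804 %FS

0.804 %FS


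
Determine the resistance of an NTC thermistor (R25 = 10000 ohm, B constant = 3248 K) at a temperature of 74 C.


NTC thermistor equation: Rt = R25 * exp(B * (1/T - 1/T25)).
T in Kelvin: 347.15 K, T25 = 298.15 K
1/T - 1/T25 = 1/347.15 - 1/298.15 = -0.00047342
B * (1/T - 1/T25) = 3248 * -0.00047342 = -1.5377
Rt = 10000 * exp(-1.5377) = 2148.8 ohm

2148.8 ohm


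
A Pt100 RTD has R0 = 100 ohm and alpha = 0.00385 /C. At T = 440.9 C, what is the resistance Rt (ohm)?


The RTD equation: Rt = R0 * (1 + alpha * T).
Rt = 100 * (1 + 0.00385 * 440.9)
Rt = 100 * (1 + 1.697465)
Rt = 100 * 2.697465
Rt = 269.747 ohm

269.747 ohm


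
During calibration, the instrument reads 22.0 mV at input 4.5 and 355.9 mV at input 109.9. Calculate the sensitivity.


Sensitivity = (y2 - y1) / (x2 - x1).
S = (355.9 - 22.0) / (109.9 - 4.5)
S = 333.9 / 105.4
S = 3.1679 mV/unit

3.1679 mV/unit


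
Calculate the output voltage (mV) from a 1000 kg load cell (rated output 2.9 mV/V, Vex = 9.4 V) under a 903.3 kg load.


Vout = rated_output * Vex * (load / capacity).
Vout = 2.9 * 9.4 * (903.3 / 1000)
Vout = 2.9 * 9.4 * 0.9033
Vout = 24.624 mV

24.624 mV


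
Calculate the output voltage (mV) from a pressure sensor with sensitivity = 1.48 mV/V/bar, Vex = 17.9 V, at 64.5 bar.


Output = sensitivity * Vex * P.
Vout = 1.48 * 17.9 * 64.5
Vout = 26.492 * 64.5
Vout = 1708.73 mV

1708.73 mV


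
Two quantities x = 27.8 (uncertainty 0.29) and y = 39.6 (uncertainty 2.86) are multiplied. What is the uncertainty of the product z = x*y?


For a product z = x*y, the relative uncertainty is:
uz/z = sqrt((ux/x)^2 + (uy/y)^2)
Relative uncertainties: ux/x = 0.29/27.8 = 0.010432
uy/y = 2.86/39.6 = 0.072222
z = 27.8 * 39.6 = 1100.9
uz = 1100.9 * sqrt(0.010432^2 + 0.072222^2) = 80.333

80.333


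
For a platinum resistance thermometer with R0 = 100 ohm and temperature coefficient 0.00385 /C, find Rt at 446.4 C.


The RTD equation: Rt = R0 * (1 + alpha * T).
Rt = 100 * (1 + 0.00385 * 446.4)
Rt = 100 * (1 + 1.71864)
Rt = 100 * 2.71864
Rt = 271.864 ohm

271.864 ohm


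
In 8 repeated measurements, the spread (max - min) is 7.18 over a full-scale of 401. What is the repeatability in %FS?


Repeatability = (spread / full scale) * 100%.
R = (7.18 / 401) * 100
R = 1.791 %FS

1.791 %FS


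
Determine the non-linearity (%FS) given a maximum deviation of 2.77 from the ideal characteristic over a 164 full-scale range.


Linearity error = (max deviation / full scale) * 100%.
Linearity = (2.77 / 164) * 100
Linearity = 1.689 %FS

1.689 %FS


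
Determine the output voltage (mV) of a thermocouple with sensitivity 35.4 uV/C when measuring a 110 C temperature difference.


The thermocouple output V = sensitivity * dT.
V = 35.4 uV/C * 110 C
V = 3894.0 uV
V = 3.894 mV

3.894 mV


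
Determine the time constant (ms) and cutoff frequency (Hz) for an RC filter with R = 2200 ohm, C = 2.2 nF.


Time constant: tau = R * C.
tau = 2200 * 2.20e-09 = 4.84e-06 s
tau = 0.0048 ms
Cutoff frequency: fc = 1 / (2*pi*R*C).
fc = 1 / (2*pi*4.84e-06) = 32883.25 Hz

tau = 0.0048 ms, fc = 32883.25 Hz


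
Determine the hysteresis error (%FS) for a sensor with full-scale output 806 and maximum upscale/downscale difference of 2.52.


Hysteresis = (max difference / full scale) * 100%.
H = (2.52 / 806) * 100
H = 0.313 %FS

0.313 %FS


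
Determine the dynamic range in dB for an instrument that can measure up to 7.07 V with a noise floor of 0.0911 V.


Dynamic range = 20 * log10(Vmax / Vnoise).
DR = 20 * log10(7.07 / 0.0911)
DR = 20 * log10(77.61)
DR = 37.8 dB

37.8 dB


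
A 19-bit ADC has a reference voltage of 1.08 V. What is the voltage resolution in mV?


The resolution (LSB) of an ADC is Vref / 2^n.
LSB = 1.08 / 2^19
LSB = 1.08 / 524288
LSB = 2.06e-06 V = 0.00205994 mV

0.00205994 mV


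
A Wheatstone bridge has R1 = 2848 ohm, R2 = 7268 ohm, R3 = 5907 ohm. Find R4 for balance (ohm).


At balance: R1*R4 = R2*R3, so R4 = R2*R3/R1.
R4 = 7268 * 5907 / 2848
R4 = 42932076 / 2848
R4 = 15074.46 ohm

15074.46 ohm


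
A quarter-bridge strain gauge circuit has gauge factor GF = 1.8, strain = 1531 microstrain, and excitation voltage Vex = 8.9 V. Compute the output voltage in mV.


Quarter bridge output: Vout = (GF * epsilon * Vex) / 4.
Vout = (1.8 * 1531e-6 * 8.9) / 4
Vout = 0.02452662 / 4 V
Vout = 0.00613166 V = 6.1317 mV

6.1317 mV


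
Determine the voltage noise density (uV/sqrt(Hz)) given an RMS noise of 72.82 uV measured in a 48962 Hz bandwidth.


Noise spectral density = Vrms / sqrt(BW).
NSD = 72.82 / sqrt(48962)
NSD = 72.82 / 221.2736
NSD = 0.3291 uV/sqrt(Hz)

0.3291 uV/sqrt(Hz)


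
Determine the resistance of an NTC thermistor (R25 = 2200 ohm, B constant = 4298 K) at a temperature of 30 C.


NTC thermistor equation: Rt = R25 * exp(B * (1/T - 1/T25)).
T in Kelvin: 303.15 K, T25 = 298.15 K
1/T - 1/T25 = 1/303.15 - 1/298.15 = -5.532e-05
B * (1/T - 1/T25) = 4298 * -5.532e-05 = -0.2378
Rt = 2200 * exp(-0.2378) = 1734.5 ohm

1734.5 ohm


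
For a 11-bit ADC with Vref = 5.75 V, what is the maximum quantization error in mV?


The maximum quantization error is +/- LSB/2.
LSB = Vref / 2^n = 5.75 / 2048 = 0.00280762 V
Max error = LSB / 2 = 0.00280762 / 2 = 0.00140381 V
Max error = 1.4038 mV

1.4038 mV


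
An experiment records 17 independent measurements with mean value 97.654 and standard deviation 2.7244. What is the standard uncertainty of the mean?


The standard uncertainty for Type A evaluation is u = s / sqrt(n).
u = 2.7244 / sqrt(17)
u = 2.7244 / 4.1231
u = 0.6608

0.6608


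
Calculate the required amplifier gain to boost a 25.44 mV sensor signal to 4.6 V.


Gain = Vout / Vin (converting to same units).
G = 4.6 V / 25.44 mV
G = 4600.0 mV / 25.44 mV
G = 180.82

180.82


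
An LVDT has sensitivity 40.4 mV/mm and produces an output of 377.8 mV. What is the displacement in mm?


Displacement = Vout / sensitivity.
d = 377.8 / 40.4
d = 9.351 mm

9.351 mm


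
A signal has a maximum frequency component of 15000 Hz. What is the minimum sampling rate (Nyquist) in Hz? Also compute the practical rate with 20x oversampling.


By Nyquist theorem, fs_min = 2 * fmax.
fs_min = 2 * 15000 = 30000 Hz
Practical rate = 20 * fs_min = 20 * 30000 = 600000 Hz

fs_min = 30000 Hz, fs_practical = 600000 Hz


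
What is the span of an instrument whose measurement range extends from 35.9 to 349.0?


Span = upper range - lower range.
Span = 349.0 - (35.9)
Span = 313.1

313.1


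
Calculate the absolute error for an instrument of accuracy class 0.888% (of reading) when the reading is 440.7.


Absolute error = (accuracy% / 100) * reading.
Error = (0.888 / 100) * 440.7
Error = 0.00888 * 440.7
Error = 3.9134

3.9134


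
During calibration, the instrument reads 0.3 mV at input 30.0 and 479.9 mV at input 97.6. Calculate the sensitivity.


Sensitivity = (y2 - y1) / (x2 - x1).
S = (479.9 - 0.3) / (97.6 - 30.0)
S = 479.6 / 67.6
S = 7.0947 mV/unit

7.0947 mV/unit


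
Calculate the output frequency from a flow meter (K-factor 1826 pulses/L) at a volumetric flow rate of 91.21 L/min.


Frequency = K * Q / 60 (converting L/min to L/s).
f = 1826 * 91.21 / 60
f = 166549.46 / 60
f = 2775.82 Hz

2775.82 Hz


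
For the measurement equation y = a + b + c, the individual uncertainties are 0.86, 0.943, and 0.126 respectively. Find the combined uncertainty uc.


For a sum of independent quantities, uc = sqrt(u1^2 + u2^2 + u3^2).
uc = sqrt(0.86^2 + 0.943^2 + 0.126^2)
uc = sqrt(0.7396 + 0.889249 + 0.015876)
uc = 1.2825

1.2825


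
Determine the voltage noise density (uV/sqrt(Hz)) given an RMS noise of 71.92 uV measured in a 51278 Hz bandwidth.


Noise spectral density = Vrms / sqrt(BW).
NSD = 71.92 / sqrt(51278)
NSD = 71.92 / 226.4465
NSD = 0.3176 uV/sqrt(Hz)

0.3176 uV/sqrt(Hz)


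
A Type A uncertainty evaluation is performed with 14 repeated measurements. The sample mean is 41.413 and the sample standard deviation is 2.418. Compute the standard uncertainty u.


The standard uncertainty for Type A evaluation is u = s / sqrt(n).
u = 2.418 / sqrt(14)
u = 2.418 / 3.7417
u = 0.6462

0.6462


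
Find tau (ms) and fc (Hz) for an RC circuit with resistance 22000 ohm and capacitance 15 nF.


Time constant: tau = R * C.
tau = 22000 * 1.50e-08 = 0.00033 s
tau = 0.33 ms
Cutoff frequency: fc = 1 / (2*pi*R*C).
fc = 1 / (2*pi*0.00033) = 482.29 Hz

tau = 0.33 ms, fc = 482.29 Hz


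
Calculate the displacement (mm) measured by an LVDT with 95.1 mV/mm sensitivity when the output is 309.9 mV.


Displacement = Vout / sensitivity.
d = 309.9 / 95.1
d = 3.259 mm

3.259 mm


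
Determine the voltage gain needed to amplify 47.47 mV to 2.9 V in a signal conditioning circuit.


Gain = Vout / Vin (converting to same units).
G = 2.9 V / 47.47 mV
G = 2900.0 mV / 47.47 mV
G = 61.09

61.09


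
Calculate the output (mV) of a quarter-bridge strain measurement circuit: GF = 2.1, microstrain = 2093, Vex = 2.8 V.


Quarter bridge output: Vout = (GF * epsilon * Vex) / 4.
Vout = (2.1 * 2093e-6 * 2.8) / 4
Vout = 0.01230684 / 4 V
Vout = 0.00307671 V = 3.0767 mV

3.0767 mV


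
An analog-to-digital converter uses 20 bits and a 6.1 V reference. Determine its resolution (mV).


The resolution (LSB) of an ADC is Vref / 2^n.
LSB = 6.1 / 2^20
LSB = 6.1 / 1048576
LSB = 5.82e-06 V = 0.00581741 mV

0.00581741 mV


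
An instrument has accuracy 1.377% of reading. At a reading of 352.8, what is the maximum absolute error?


Absolute error = (accuracy% / 100) * reading.
Error = (1.377 / 100) * 352.8
Error = 0.01377 * 352.8
Error = 4.8581

4.8581


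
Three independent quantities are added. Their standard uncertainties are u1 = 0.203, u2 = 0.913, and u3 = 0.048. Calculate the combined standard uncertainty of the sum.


For a sum of independent quantities, uc = sqrt(u1^2 + u2^2 + u3^2).
uc = sqrt(0.203^2 + 0.913^2 + 0.048^2)
uc = sqrt(0.041209 + 0.833569 + 0.002304)
uc = 0.9365

0.9365


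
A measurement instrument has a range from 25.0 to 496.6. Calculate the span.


Span = upper range - lower range.
Span = 496.6 - (25.0)
Span = 471.6

471.6


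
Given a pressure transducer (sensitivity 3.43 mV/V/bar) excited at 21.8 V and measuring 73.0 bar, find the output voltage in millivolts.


Output = sensitivity * Vex * P.
Vout = 3.43 * 21.8 * 73.0
Vout = 74.774 * 73.0
Vout = 5458.5 mV

5458.5 mV


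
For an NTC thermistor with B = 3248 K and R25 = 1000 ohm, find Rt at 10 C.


NTC thermistor equation: Rt = R25 * exp(B * (1/T - 1/T25)).
T in Kelvin: 283.15 K, T25 = 298.15 K
1/T - 1/T25 = 1/283.15 - 1/298.15 = 0.00017768
B * (1/T - 1/T25) = 3248 * 0.00017768 = 0.5771
Rt = 1000 * exp(0.5771) = 1780.9 ohm

1780.9 ohm


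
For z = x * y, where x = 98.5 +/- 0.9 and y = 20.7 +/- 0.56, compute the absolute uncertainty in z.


For a product z = x*y, the relative uncertainty is:
uz/z = sqrt((ux/x)^2 + (uy/y)^2)
Relative uncertainties: ux/x = 0.9/98.5 = 0.009137
uy/y = 0.56/20.7 = 0.027053
z = 98.5 * 20.7 = 2038.9
uz = 2038.9 * sqrt(0.009137^2 + 0.027053^2) = 58.221

58.221


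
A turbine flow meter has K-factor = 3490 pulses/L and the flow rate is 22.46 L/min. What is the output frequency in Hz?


Frequency = K * Q / 60 (converting L/min to L/s).
f = 3490 * 22.46 / 60
f = 78385.4 / 60
f = 1306.42 Hz

1306.42 Hz


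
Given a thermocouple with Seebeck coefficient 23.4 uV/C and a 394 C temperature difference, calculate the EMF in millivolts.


The thermocouple output V = sensitivity * dT.
V = 23.4 uV/C * 394 C
V = 9219.6 uV
V = 9.22 mV

9.22 mV


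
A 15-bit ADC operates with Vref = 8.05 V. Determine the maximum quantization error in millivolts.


The maximum quantization error is +/- LSB/2.
LSB = Vref / 2^n = 8.05 / 32768 = 0.00024567 V
Max error = LSB / 2 = 0.00024567 / 2 = 0.00012283 V
Max error = 0.1228 mV

0.1228 mV


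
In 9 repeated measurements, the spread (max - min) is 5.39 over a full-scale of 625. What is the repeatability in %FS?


Repeatability = (spread / full scale) * 100%.
R = (5.39 / 625) * 100
R = 0.862 %FS

0.862 %FS


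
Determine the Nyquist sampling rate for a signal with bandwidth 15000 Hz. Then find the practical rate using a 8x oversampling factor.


By Nyquist theorem, fs_min = 2 * fmax.
fs_min = 2 * 15000 = 30000 Hz
Practical rate = 8 * fs_min = 8 * 30000 = 240000 Hz

fs_min = 30000 Hz, fs_practical = 240000 Hz


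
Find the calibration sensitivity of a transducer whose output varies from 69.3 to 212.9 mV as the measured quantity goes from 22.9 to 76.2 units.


Sensitivity = (y2 - y1) / (x2 - x1).
S = (212.9 - 69.3) / (76.2 - 22.9)
S = 143.6 / 53.3
S = 2.6942 mV/unit

2.6942 mV/unit


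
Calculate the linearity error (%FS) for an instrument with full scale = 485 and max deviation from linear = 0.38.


Linearity error = (max deviation / full scale) * 100%.
Linearity = (0.38 / 485) * 100
Linearity = 0.078 %FS

0.078 %FS


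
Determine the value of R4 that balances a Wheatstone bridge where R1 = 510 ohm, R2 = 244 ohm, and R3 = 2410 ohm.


At balance: R1*R4 = R2*R3, so R4 = R2*R3/R1.
R4 = 244 * 2410 / 510
R4 = 588040 / 510
R4 = 1153.02 ohm

1153.02 ohm


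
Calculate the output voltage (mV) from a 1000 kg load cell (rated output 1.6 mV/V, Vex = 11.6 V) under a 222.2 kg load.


Vout = rated_output * Vex * (load / capacity).
Vout = 1.6 * 11.6 * (222.2 / 1000)
Vout = 1.6 * 11.6 * 0.2222
Vout = 4.124 mV

4.124 mV


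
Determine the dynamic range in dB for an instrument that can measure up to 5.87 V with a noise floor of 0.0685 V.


Dynamic range = 20 * log10(Vmax / Vnoise).
DR = 20 * log10(5.87 / 0.0685)
DR = 20 * log10(85.69)
DR = 38.66 dB

38.66 dB


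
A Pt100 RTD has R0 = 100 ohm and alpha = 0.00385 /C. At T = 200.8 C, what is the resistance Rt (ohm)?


The RTD equation: Rt = R0 * (1 + alpha * T).
Rt = 100 * (1 + 0.00385 * 200.8)
Rt = 100 * (1 + 0.77308)
Rt = 100 * 1.77308
Rt = 177.308 ohm

177.308 ohm


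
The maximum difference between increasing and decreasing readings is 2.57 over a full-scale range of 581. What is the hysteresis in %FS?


Hysteresis = (max difference / full scale) * 100%.
H = (2.57 / 581) * 100
H = 0.442 %FS

0.442 %FS


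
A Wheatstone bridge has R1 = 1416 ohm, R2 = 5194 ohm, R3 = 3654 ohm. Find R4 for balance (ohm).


At balance: R1*R4 = R2*R3, so R4 = R2*R3/R1.
R4 = 5194 * 3654 / 1416
R4 = 18978876 / 1416
R4 = 13403.16 ohm

13403.16 ohm


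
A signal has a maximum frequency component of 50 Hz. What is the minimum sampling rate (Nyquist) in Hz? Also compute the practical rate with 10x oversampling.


By Nyquist theorem, fs_min = 2 * fmax.
fs_min = 2 * 50 = 100 Hz
Practical rate = 10 * fs_min = 10 * 100 = 1000 Hz

fs_min = 100 Hz, fs_practical = 1000 Hz


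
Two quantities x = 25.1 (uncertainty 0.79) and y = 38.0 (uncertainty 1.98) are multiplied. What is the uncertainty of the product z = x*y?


For a product z = x*y, the relative uncertainty is:
uz/z = sqrt((ux/x)^2 + (uy/y)^2)
Relative uncertainties: ux/x = 0.79/25.1 = 0.031474
uy/y = 1.98/38.0 = 0.052105
z = 25.1 * 38.0 = 953.8
uz = 953.8 * sqrt(0.031474^2 + 0.052105^2) = 58.061

58.061


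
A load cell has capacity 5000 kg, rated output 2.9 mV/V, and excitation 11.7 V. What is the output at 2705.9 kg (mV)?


Vout = rated_output * Vex * (load / capacity).
Vout = 2.9 * 11.7 * (2705.9 / 5000)
Vout = 2.9 * 11.7 * 0.54118
Vout = 18.362 mV

18.362 mV


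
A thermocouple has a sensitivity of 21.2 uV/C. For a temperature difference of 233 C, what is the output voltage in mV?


The thermocouple output V = sensitivity * dT.
V = 21.2 uV/C * 233 C
V = 4939.6 uV
V = 4.94 mV

4.94 mV


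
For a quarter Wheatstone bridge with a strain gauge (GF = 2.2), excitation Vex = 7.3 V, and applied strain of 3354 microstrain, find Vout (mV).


Quarter bridge output: Vout = (GF * epsilon * Vex) / 4.
Vout = (2.2 * 3354e-6 * 7.3) / 4
Vout = 0.05386524 / 4 V
Vout = 0.01346631 V = 13.4663 mV

13.4663 mV


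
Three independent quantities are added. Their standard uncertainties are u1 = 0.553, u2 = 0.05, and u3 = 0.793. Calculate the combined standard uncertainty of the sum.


For a sum of independent quantities, uc = sqrt(u1^2 + u2^2 + u3^2).
uc = sqrt(0.553^2 + 0.05^2 + 0.793^2)
uc = sqrt(0.305809 + 0.0025 + 0.628849)
uc = 0.9681

0.9681


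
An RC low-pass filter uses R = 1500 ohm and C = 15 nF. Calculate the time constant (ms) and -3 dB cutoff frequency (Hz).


Time constant: tau = R * C.
tau = 1500 * 1.50e-08 = 2.25e-05 s
tau = 0.0225 ms
Cutoff frequency: fc = 1 / (2*pi*R*C).
fc = 1 / (2*pi*2.25e-05) = 7073.55 Hz

tau = 0.0225 ms, fc = 7073.55 Hz


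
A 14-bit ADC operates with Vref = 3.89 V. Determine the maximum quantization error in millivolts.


The maximum quantization error is +/- LSB/2.
LSB = Vref / 2^n = 3.89 / 16384 = 0.00023743 V
Max error = LSB / 2 = 0.00023743 / 2 = 0.00011871 V
Max error = 0.1187 mV

0.1187 mV


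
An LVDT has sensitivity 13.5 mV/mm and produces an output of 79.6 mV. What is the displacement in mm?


Displacement = Vout / sensitivity.
d = 79.6 / 13.5
d = 5.896 mm

5.896 mm


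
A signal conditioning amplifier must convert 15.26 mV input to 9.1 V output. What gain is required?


Gain = Vout / Vin (converting to same units).
G = 9.1 V / 15.26 mV
G = 9100.0 mV / 15.26 mV
G = 596.33

596.33


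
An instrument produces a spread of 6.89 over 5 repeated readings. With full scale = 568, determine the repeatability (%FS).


Repeatability = (spread / full scale) * 100%.
R = (6.89 / 568) * 100
R = 1.213 %FS

1.213 %FS


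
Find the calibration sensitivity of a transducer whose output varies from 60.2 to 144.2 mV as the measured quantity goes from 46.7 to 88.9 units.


Sensitivity = (y2 - y1) / (x2 - x1).
S = (144.2 - 60.2) / (88.9 - 46.7)
S = 84.0 / 42.2
S = 1.9905 mV/unit

1.9905 mV/unit


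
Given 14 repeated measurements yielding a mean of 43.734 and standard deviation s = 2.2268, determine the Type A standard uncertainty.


The standard uncertainty for Type A evaluation is u = s / sqrt(n).
u = 2.2268 / sqrt(14)
u = 2.2268 / 3.7417
u = 0.5951

0.5951


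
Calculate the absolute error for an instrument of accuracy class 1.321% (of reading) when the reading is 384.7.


Absolute error = (accuracy% / 100) * reading.
Error = (1.321 / 100) * 384.7
Error = 0.01321 * 384.7
Error = 5.0819

5.0819


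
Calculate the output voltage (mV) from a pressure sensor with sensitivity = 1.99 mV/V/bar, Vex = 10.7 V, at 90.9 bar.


Output = sensitivity * Vex * P.
Vout = 1.99 * 10.7 * 90.9
Vout = 21.293 * 90.9
Vout = 1935.53 mV

1935.53 mV


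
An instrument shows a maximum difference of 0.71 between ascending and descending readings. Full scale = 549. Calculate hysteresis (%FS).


Hysteresis = (max difference / full scale) * 100%.
H = (0.71 / 549) * 100
H = 0.129 %FS

0.129 %FS


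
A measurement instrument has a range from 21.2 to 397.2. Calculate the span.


Span = upper range - lower range.
Span = 397.2 - (21.2)
Span = 376.0

376.0


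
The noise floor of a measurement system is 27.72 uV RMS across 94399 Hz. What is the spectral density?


Noise spectral density = Vrms / sqrt(BW).
NSD = 27.72 / sqrt(94399)
NSD = 27.72 / 307.2442
NSD = 0.0902 uV/sqrt(Hz)

0.0902 uV/sqrt(Hz)


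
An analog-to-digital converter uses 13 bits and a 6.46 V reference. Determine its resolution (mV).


The resolution (LSB) of an ADC is Vref / 2^n.
LSB = 6.46 / 2^13
LSB = 6.46 / 8192
LSB = 0.00078857 V = 0.78857422 mV

0.78857422 mV


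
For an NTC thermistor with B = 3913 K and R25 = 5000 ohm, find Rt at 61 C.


NTC thermistor equation: Rt = R25 * exp(B * (1/T - 1/T25)).
T in Kelvin: 334.15 K, T25 = 298.15 K
1/T - 1/T25 = 1/334.15 - 1/298.15 = -0.00036135
B * (1/T - 1/T25) = 3913 * -0.00036135 = -1.414
Rt = 5000 * exp(-1.414) = 1215.9 ohm

1215.9 ohm


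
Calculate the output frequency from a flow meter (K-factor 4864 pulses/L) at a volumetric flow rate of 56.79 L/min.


Frequency = K * Q / 60 (converting L/min to L/s).
f = 4864 * 56.79 / 60
f = 276226.56 / 60
f = 4603.78 Hz

4603.78 Hz


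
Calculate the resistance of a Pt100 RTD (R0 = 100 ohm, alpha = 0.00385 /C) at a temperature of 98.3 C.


The RTD equation: Rt = R0 * (1 + alpha * T).
Rt = 100 * (1 + 0.00385 * 98.3)
Rt = 100 * (1 + 0.378455)
Rt = 100 * 1.378455
Rt = 137.845 ohm

137.845 ohm


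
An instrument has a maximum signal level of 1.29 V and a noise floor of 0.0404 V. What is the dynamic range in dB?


Dynamic range = 20 * log10(Vmax / Vnoise).
DR = 20 * log10(1.29 / 0.0404)
DR = 20 * log10(31.93)
DR = 30.08 dB

30.08 dB


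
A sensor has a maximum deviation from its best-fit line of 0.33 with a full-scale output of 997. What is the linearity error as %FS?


Linearity error = (max deviation / full scale) * 100%.
Linearity = (0.33 / 997) * 100
Linearity = 0.033 %FS

0.033 %FS


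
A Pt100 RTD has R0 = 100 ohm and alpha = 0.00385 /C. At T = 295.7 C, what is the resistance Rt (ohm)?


The RTD equation: Rt = R0 * (1 + alpha * T).
Rt = 100 * (1 + 0.00385 * 295.7)
Rt = 100 * (1 + 1.138445)
Rt = 100 * 2.138445
Rt = 213.844 ohm

213.844 ohm


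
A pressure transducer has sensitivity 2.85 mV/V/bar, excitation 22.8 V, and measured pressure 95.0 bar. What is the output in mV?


Output = sensitivity * Vex * P.
Vout = 2.85 * 22.8 * 95.0
Vout = 64.98 * 95.0
Vout = 6173.1 mV

6173.1 mV


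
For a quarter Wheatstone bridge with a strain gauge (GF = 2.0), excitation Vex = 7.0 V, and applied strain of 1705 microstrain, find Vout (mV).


Quarter bridge output: Vout = (GF * epsilon * Vex) / 4.
Vout = (2.0 * 1705e-6 * 7.0) / 4
Vout = 0.02387 / 4 V
Vout = 0.0059675 V = 5.9675 mV

5.9675 mV


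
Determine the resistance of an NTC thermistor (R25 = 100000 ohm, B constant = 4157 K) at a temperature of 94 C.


NTC thermistor equation: Rt = R25 * exp(B * (1/T - 1/T25)).
T in Kelvin: 367.15 K, T25 = 298.15 K
1/T - 1/T25 = 1/367.15 - 1/298.15 = -0.00063033
B * (1/T - 1/T25) = 4157 * -0.00063033 = -2.6203
Rt = 100000 * exp(-2.6203) = 7278.1 ohm

7278.1 ohm


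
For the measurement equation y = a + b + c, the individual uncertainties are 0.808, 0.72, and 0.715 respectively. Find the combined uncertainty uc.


For a sum of independent quantities, uc = sqrt(u1^2 + u2^2 + u3^2).
uc = sqrt(0.808^2 + 0.72^2 + 0.715^2)
uc = sqrt(0.652864 + 0.5184 + 0.511225)
uc = 1.2971

1.2971


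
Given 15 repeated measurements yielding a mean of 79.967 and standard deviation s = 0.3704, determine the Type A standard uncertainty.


The standard uncertainty for Type A evaluation is u = s / sqrt(n).
u = 0.3704 / sqrt(15)
u = 0.3704 / 3.873
u = 0.0956

0.0956


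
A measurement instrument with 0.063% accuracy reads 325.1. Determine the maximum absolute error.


Absolute error = (accuracy% / 100) * reading.
Error = (0.063 / 100) * 325.1
Error = 0.00063 * 325.1
Error = 0.2048

0.2048


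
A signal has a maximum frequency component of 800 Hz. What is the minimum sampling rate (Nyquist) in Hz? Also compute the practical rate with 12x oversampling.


By Nyquist theorem, fs_min = 2 * fmax.
fs_min = 2 * 800 = 1600 Hz
Practical rate = 12 * fs_min = 12 * 1600 = 19200 Hz

fs_min = 1600 Hz, fs_practical = 19200 Hz


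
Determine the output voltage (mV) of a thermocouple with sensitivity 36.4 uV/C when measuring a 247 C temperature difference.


The thermocouple output V = sensitivity * dT.
V = 36.4 uV/C * 247 C
V = 8990.8 uV
V = 8.991 mV

8.991 mV


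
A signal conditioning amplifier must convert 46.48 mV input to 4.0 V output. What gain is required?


Gain = Vout / Vin (converting to same units).
G = 4.0 V / 46.48 mV
G = 4000.0 mV / 46.48 mV
G = 86.06

86.06


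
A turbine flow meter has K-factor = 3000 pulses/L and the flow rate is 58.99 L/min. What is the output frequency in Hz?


Frequency = K * Q / 60 (converting L/min to L/s).
f = 3000 * 58.99 / 60
f = 176970.0 / 60
f = 2949.5 Hz

2949.5 Hz


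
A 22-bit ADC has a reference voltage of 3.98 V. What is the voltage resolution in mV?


The resolution (LSB) of an ADC is Vref / 2^n.
LSB = 3.98 / 2^22
LSB = 3.98 / 4194304
LSB = 9.5e-07 V = 0.00094891 mV

0.00094891 mV


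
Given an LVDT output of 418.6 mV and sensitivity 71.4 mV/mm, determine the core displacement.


Displacement = Vout / sensitivity.
d = 418.6 / 71.4
d = 5.863 mm

5.863 mm


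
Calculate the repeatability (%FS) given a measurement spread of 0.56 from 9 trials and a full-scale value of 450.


Repeatability = (spread / full scale) * 100%.
R = (0.56 / 450) * 100
R = 0.124 %FS

0.124 %FS


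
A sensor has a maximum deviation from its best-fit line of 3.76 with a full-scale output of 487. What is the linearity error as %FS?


Linearity error = (max deviation / full scale) * 100%.
Linearity = (3.76 / 487) * 100
Linearity = 0.772 %FS

0.772 %FS


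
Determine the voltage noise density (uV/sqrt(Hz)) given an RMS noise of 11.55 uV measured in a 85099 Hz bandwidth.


Noise spectral density = Vrms / sqrt(BW).
NSD = 11.55 / sqrt(85099)
NSD = 11.55 / 291.7173
NSD = 0.0396 uV/sqrt(Hz)

0.0396 uV/sqrt(Hz)


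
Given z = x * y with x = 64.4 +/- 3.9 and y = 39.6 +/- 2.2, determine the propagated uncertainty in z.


For a product z = x*y, the relative uncertainty is:
uz/z = sqrt((ux/x)^2 + (uy/y)^2)
Relative uncertainties: ux/x = 3.9/64.4 = 0.060559
uy/y = 2.2/39.6 = 0.055556
z = 64.4 * 39.6 = 2550.2
uz = 2550.2 * sqrt(0.060559^2 + 0.055556^2) = 209.583

209.583


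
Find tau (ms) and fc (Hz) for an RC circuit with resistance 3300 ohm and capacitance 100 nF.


Time constant: tau = R * C.
tau = 3300 * 1.00e-07 = 0.00033 s
tau = 0.33 ms
Cutoff frequency: fc = 1 / (2*pi*R*C).
fc = 1 / (2*pi*0.00033) = 482.29 Hz

tau = 0.33 ms, fc = 482.29 Hz


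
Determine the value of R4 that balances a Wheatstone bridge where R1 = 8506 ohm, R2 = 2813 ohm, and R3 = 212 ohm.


At balance: R1*R4 = R2*R3, so R4 = R2*R3/R1.
R4 = 2813 * 212 / 8506
R4 = 596356 / 8506
R4 = 70.11 ohm

70.11 ohm


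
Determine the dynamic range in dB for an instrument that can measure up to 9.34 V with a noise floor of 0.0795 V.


Dynamic range = 20 * log10(Vmax / Vnoise).
DR = 20 * log10(9.34 / 0.0795)
DR = 20 * log10(117.48)
DR = 41.4 dB

41.4 dB


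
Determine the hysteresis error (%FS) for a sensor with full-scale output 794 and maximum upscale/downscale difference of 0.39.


Hysteresis = (max difference / full scale) * 100%.
H = (0.39 / 794) * 100
H = 0.049 %FS

0.049 %FS


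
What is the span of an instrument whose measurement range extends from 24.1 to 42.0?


Span = upper range - lower range.
Span = 42.0 - (24.1)
Span = 17.9

17.9


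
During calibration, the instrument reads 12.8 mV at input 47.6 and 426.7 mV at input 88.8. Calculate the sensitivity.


Sensitivity = (y2 - y1) / (x2 - x1).
S = (426.7 - 12.8) / (88.8 - 47.6)
S = 413.9 / 41.2
S = 10.0461 mV/unit

10.0461 mV/unit


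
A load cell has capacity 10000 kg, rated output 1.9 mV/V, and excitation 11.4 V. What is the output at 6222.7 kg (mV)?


Vout = rated_output * Vex * (load / capacity).
Vout = 1.9 * 11.4 * (6222.7 / 10000)
Vout = 1.9 * 11.4 * 0.62227
Vout = 13.478 mV

13.478 mV


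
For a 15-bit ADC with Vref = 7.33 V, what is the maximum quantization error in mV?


The maximum quantization error is +/- LSB/2.
LSB = Vref / 2^n = 7.33 / 32768 = 0.00022369 V
Max error = LSB / 2 = 0.00022369 / 2 = 0.00011185 V
Max error = 0.1118 mV

0.1118 mV


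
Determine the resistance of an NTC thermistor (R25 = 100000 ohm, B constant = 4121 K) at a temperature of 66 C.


NTC thermistor equation: Rt = R25 * exp(B * (1/T - 1/T25)).
T in Kelvin: 339.15 K, T25 = 298.15 K
1/T - 1/T25 = 1/339.15 - 1/298.15 = -0.00040547
B * (1/T - 1/T25) = 4121 * -0.00040547 = -1.6709
Rt = 100000 * exp(-1.6709) = 18807.1 ohm

18807.1 ohm


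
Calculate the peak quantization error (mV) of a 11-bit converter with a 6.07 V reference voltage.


The maximum quantization error is +/- LSB/2.
LSB = Vref / 2^n = 6.07 / 2048 = 0.00296387 V
Max error = LSB / 2 = 0.00296387 / 2 = 0.00148193 V
Max error = 1.4819 mV

1.4819 mV


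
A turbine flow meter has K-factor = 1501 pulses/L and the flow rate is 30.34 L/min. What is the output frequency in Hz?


Frequency = K * Q / 60 (converting L/min to L/s).
f = 1501 * 30.34 / 60
f = 45540.34 / 60
f = 759.01 Hz

759.01 Hz


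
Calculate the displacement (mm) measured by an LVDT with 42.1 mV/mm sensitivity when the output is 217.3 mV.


Displacement = Vout / sensitivity.
d = 217.3 / 42.1
d = 5.162 mm

5.162 mm


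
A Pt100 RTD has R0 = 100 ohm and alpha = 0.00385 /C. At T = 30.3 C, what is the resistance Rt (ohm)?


The RTD equation: Rt = R0 * (1 + alpha * T).
Rt = 100 * (1 + 0.00385 * 30.3)
Rt = 100 * (1 + 0.116655)
Rt = 100 * 1.116655
Rt = 111.665 ohm

111.665 ohm


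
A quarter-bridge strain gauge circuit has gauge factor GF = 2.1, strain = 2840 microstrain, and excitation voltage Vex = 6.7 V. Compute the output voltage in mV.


Quarter bridge output: Vout = (GF * epsilon * Vex) / 4.
Vout = (2.1 * 2840e-6 * 6.7) / 4
Vout = 0.0399588 / 4 V
Vout = 0.0099897 V = 9.9897 mV

9.9897 mV


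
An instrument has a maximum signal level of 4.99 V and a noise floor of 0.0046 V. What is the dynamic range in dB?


Dynamic range = 20 * log10(Vmax / Vnoise).
DR = 20 * log10(4.99 / 0.0046)
DR = 20 * log10(1084.78)
DR = 60.71 dB

60.71 dB


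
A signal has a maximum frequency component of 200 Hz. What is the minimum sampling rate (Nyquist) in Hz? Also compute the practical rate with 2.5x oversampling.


By Nyquist theorem, fs_min = 2 * fmax.
fs_min = 2 * 200 = 400 Hz
Practical rate = 2.5 * fs_min = 2.5 * 400 = 1000 Hz

fs_min = 400 Hz, fs_practical = 1000 Hz


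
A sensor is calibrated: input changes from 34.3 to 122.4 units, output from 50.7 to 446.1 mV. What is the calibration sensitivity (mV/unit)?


Sensitivity = (y2 - y1) / (x2 - x1).
S = (446.1 - 50.7) / (122.4 - 34.3)
S = 395.4 / 88.1
S = 4.4881 mV/unit

4.4881 mV/unit


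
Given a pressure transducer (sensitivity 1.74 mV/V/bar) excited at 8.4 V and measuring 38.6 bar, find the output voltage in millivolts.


Output = sensitivity * Vex * P.
Vout = 1.74 * 8.4 * 38.6
Vout = 14.616 * 38.6
Vout = 564.18 mV

564.18 mV


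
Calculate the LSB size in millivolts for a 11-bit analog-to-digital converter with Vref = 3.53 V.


The resolution (LSB) of an ADC is Vref / 2^n.
LSB = 3.53 / 2^11
LSB = 3.53 / 2048
LSB = 0.00172363 V = 1.72363281 mV

1.72363281 mV


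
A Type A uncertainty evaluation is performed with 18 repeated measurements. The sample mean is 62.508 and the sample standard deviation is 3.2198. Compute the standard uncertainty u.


The standard uncertainty for Type A evaluation is u = s / sqrt(n).
u = 3.2198 / sqrt(18)
u = 3.2198 / 4.2426
u = 0.7589

0.7589


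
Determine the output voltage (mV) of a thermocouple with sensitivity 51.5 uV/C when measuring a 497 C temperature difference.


The thermocouple output V = sensitivity * dT.
V = 51.5 uV/C * 497 C
V = 25595.5 uV
V = 25.596 mV

25.596 mV


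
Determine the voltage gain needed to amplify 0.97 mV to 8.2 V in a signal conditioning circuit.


Gain = Vout / Vin (converting to same units).
G = 8.2 V / 0.97 mV
G = 8200.0 mV / 0.97 mV
G = 8453.61

8453.61


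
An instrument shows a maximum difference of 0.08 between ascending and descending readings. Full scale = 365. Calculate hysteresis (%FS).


Hysteresis = (max difference / full scale) * 100%.
H = (0.08 / 365) * 100
H = 0.022 %FS

0.022 %FS


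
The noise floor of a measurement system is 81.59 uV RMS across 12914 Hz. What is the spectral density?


Noise spectral density = Vrms / sqrt(BW).
NSD = 81.59 / sqrt(12914)
NSD = 81.59 / 113.6398
NSD = 0.718 uV/sqrt(Hz)

0.718 uV/sqrt(Hz)


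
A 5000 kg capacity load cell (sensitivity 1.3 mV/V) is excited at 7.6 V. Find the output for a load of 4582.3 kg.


Vout = rated_output * Vex * (load / capacity).
Vout = 1.3 * 7.6 * (4582.3 / 5000)
Vout = 1.3 * 7.6 * 0.91646
Vout = 9.055 mV

9.055 mV


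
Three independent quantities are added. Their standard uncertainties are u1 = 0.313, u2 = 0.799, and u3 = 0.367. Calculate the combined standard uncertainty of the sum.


For a sum of independent quantities, uc = sqrt(u1^2 + u2^2 + u3^2).
uc = sqrt(0.313^2 + 0.799^2 + 0.367^2)
uc = sqrt(0.097969 + 0.638401 + 0.134689)
uc = 0.9333

0.9333


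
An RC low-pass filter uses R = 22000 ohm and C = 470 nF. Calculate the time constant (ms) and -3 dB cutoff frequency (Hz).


Time constant: tau = R * C.
tau = 22000 * 4.70e-07 = 0.01034 s
tau = 10.34 ms
Cutoff frequency: fc = 1 / (2*pi*R*C).
fc = 1 / (2*pi*0.01034) = 15.39 Hz

tau = 10.34 ms, fc = 15.39 Hz


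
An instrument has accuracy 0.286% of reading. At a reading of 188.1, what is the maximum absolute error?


Absolute error = (accuracy% / 100) * reading.
Error = (0.286 / 100) * 188.1
Error = 0.00286 * 188.1
Error = 0.538

0.538


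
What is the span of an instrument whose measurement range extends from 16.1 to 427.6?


Span = upper range - lower range.
Span = 427.6 - (16.1)
Span = 411.5

411.5


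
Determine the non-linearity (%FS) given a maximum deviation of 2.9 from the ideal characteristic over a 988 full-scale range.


Linearity error = (max deviation / full scale) * 100%.
Linearity = (2.9 / 988) * 100
Linearity = 0.294 %FS

0.294 %FS


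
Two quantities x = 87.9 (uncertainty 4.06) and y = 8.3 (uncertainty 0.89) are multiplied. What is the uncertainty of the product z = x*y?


For a product z = x*y, the relative uncertainty is:
uz/z = sqrt((ux/x)^2 + (uy/y)^2)
Relative uncertainties: ux/x = 4.06/87.9 = 0.046189
uy/y = 0.89/8.3 = 0.107229
z = 87.9 * 8.3 = 729.6
uz = 729.6 * sqrt(0.046189^2 + 0.107229^2) = 85.18

85.18


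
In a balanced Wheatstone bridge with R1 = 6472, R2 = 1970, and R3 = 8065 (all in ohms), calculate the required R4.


At balance: R1*R4 = R2*R3, so R4 = R2*R3/R1.
R4 = 1970 * 8065 / 6472
R4 = 15888050 / 6472
R4 = 2454.89 ohm

2454.89 ohm


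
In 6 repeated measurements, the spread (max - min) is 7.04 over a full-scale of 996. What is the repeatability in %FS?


Repeatability = (spread / full scale) * 100%.
R = (7.04 / 996) * 100
R = 0.707 %FS

0.707 %FS


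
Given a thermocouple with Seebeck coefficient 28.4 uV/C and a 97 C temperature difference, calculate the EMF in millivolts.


The thermocouple output V = sensitivity * dT.
V = 28.4 uV/C * 97 C
V = 2754.8 uV
V = 2.755 mV

2.755 mV
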